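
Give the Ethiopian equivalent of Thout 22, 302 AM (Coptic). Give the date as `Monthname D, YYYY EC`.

Meskerem 22, 578 EC

The source date corresponds to 21 September 585 in the proleptic Gregorian calendar (JDN 1934991).
That day falls on 22 Meskerem 578 EC in the Ethiopian calendar.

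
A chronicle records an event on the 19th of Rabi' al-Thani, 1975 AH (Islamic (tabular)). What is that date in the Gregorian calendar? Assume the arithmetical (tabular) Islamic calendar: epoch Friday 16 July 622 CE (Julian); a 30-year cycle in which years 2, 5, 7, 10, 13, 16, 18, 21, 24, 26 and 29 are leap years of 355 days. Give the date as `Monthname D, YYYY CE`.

Julian Day Number of the source date = 2648067.
Converting JDN 2648067 to the Gregorian calendar gives 22 January 2538 CE.

January 22, 2538 CE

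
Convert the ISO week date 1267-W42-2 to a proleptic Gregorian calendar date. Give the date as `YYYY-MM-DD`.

1267-10-18

ISO week 1 of 1267 is the week containing the first Thursday of 1267.
Week 42, day 2 (Tuesday) lands on 1267-10-18.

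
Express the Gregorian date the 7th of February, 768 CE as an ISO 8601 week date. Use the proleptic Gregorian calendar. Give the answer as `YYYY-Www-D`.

The weekday is Wednesday (ISO weekday 3).
That Wednesday belongs to ISO week 6 of ISO year 768.

0768-W06-3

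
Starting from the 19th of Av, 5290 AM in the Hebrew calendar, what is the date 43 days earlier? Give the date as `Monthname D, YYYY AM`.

Tammuz 5, 5290 AM

Counting 43 days back from JDN 2280114 reaches JDN 2280071, which is Tammuz 5, 5290 AM.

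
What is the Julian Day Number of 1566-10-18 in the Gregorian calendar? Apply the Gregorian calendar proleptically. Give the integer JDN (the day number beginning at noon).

2293320

JDN 2451545 is 1 January 2000 CE (Gregorian); the target day is −158225 days from there, so JDN = 2293320.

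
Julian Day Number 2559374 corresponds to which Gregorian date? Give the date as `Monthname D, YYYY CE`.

March 24, 2295 CE

Counting from JDN 2299161 = 15 Oct 1582 gives an offset of 260213 days.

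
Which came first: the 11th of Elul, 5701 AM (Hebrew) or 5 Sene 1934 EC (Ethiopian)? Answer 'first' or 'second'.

first

The two dates have Julian Day Numbers 2430241 and 2430523 respectively.
Since 2430241 < 2430523, the first date comes first.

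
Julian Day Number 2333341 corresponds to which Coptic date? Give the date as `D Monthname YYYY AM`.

JDN 2333341 is 14 May 1676 in the Gregorian calendar.
In the Coptic calendar that day is 9 Pashons 1392 AM.

9 Pashons 1392 AM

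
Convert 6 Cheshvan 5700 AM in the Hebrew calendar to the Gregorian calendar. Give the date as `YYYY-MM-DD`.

Julian Day Number of the source date = 2429556.
Converting JDN 2429556 to the Gregorian calendar gives 19 October 1939 CE.

1939-10-19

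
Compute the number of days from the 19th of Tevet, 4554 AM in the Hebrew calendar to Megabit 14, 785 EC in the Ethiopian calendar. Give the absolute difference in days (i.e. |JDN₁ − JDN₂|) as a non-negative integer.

JDN of the first date = 2011063.
JDN of the second date = 2010770.
|2010770 − 2011063| = 293.

293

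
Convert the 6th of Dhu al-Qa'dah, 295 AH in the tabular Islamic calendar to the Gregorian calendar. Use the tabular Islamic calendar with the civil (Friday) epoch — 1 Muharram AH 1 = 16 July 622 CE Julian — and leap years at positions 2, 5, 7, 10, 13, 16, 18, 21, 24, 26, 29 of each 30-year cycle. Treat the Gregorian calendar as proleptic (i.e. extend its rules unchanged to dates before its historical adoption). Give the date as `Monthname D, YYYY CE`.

Both dates share Julian Day Number 2052924; in the Gregorian calendar that is 12 August 908 CE.

August 12, 908 CE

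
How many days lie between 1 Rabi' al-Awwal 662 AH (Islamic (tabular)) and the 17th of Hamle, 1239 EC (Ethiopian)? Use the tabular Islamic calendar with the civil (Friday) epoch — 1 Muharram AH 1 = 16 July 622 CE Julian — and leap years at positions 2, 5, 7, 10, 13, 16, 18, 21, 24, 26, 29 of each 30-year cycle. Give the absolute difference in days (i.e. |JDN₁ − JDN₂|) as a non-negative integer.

6019

JDN of the first date = 2182735.
JDN of the second date = 2176716.
|2176716 − 2182735| = 6019.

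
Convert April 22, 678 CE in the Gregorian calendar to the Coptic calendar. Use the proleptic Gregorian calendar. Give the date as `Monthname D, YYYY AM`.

Both dates share Julian Day Number 1968806; in the Coptic calendar that is 24 Parmouti 394 AM.

Parmouti 24, 394 AM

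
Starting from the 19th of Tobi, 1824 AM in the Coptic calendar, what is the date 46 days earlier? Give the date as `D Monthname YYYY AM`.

The starting date is JDN 2491019; 2491019 − 46 = 2490973.
JDN 2490973 corresponds to 3 Koiak 1824 AM.

3 Koiak 1824 AM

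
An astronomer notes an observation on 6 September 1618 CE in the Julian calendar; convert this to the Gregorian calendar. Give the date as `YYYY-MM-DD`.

1618-09-16

At this point the Julian calendar is 10 days behind the Gregorian.
6 September 1618 Julian + 10 days → 16 September 1618 Gregorian.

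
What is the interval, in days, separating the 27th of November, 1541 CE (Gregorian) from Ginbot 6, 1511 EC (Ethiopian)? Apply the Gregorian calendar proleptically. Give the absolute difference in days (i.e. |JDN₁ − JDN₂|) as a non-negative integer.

First date → JDN 2284229; second date → JDN 2275993.
The interval is |2284229 − 2275993| = 8236 days.

8236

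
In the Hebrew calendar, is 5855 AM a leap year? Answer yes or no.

Hebrew year 5855 is year 3 of its 19-year Metonic cycle; leap years are at positions 3, 6, 8, 11, 14, 17, 19, so it is a leap year (13 months).

yes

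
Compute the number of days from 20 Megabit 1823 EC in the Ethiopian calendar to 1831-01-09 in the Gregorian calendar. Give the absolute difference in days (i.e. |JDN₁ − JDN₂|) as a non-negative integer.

First date → JDN 2389905; second date → JDN 2389827.
The interval is |2389905 − 2389827| = 78 days.

78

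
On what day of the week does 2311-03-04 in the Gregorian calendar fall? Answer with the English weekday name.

JDN 2565197 mod 7 = 5, and JDN 0 was a Monday, so this is a Saturday.

Saturday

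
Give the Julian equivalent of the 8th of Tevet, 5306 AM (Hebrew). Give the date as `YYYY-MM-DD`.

1545-12-13

The source date corresponds to 23 December 1545 in the proleptic Gregorian calendar (JDN 2285716).
That day falls on 13 December 1545 CE in the Julian calendar.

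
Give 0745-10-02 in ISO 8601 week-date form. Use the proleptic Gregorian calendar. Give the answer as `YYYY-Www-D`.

The weekday is Tuesday (ISO weekday 2).
That Tuesday belongs to ISO week 40 of ISO year 745.

0745-W40-2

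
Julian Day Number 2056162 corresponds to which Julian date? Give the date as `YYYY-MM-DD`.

0917-06-19

The proleptic Gregorian equivalent of JDN 2056162 is 24 June 917.
In the Julian calendar that day is 0917-06-19.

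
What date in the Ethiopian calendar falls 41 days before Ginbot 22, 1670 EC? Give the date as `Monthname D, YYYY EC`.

The starting date is JDN 2334084; 2334084 − 41 = 2334043.
JDN 2334043 corresponds to Miyazya 11, 1670 EC.

Miyazya 11, 1670 EC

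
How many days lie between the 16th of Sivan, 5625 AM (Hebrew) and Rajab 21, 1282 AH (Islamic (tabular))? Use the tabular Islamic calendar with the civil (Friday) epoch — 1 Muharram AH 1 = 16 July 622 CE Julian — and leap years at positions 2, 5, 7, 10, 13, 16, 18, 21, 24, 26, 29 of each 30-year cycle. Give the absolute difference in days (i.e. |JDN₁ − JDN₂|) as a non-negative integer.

183

JDN of the first date = 2402398.
JDN of the second date = 2402581.
|2402581 − 2402398| = 183.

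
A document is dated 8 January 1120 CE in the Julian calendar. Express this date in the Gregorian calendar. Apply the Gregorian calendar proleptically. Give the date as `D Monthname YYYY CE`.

15 January 1120 CE

At this point the Julian calendar is 7 days behind the Gregorian.
8 January 1120 Julian + 7 days → 15 January 1120 Gregorian.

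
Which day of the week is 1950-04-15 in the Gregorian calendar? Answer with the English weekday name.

JDN 2433387 mod 7 = 5, and JDN 0 was a Monday, so this is a Saturday.

Saturday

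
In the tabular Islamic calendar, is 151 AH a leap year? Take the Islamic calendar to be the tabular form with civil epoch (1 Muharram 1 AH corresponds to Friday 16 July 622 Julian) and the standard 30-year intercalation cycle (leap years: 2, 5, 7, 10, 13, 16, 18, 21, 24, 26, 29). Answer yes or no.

no

Year 151 AH is year 1 of its 30-year cycle; leap positions are 2, 5, 7, 10, 13, 16, 18, 21, 24, 26, 29, so it is a common year (354 days).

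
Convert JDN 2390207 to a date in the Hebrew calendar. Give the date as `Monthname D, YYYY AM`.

Shevat 22, 5592 AM

JDN 2390207 is 24 January 1832 in the Gregorian calendar.
In the Hebrew calendar that day is Shevat 22, 5592 AM.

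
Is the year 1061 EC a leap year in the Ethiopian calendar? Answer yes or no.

no

1061 mod 4 = 1; in the Ethiopian calendar a year is leap when year mod 4 = 3, so it is a common year.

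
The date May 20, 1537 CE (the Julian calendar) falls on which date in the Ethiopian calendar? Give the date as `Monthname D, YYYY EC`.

Ginbot 25, 1529 EC

Both dates share Julian Day Number 2282587; in the Ethiopian calendar that is 25 Ginbot 1529 EC.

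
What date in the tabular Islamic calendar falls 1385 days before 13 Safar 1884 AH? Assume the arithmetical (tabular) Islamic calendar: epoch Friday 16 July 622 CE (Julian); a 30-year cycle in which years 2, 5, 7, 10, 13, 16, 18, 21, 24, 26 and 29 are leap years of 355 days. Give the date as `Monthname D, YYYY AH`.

The starting date is JDN 2615754; 2615754 − 1385 = 2614369.
JDN 2614369 corresponds to Rabi' al-Awwal 16, 1880 AH.

Rabi' al-Awwal 16, 1880 AH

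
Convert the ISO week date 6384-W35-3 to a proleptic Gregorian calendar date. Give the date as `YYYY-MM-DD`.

ISO week 1 of 6384 is the week containing the first Thursday of 6384.
Week 35, day 3 (Wednesday) lands on 6384-08-29.

6384-08-29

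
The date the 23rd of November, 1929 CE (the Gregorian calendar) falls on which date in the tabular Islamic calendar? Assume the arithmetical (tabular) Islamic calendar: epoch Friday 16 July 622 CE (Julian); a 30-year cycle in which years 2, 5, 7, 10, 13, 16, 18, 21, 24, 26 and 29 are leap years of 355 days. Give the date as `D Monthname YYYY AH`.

Both dates share Julian Day Number 2425939; in the tabular Islamic calendar that is 20 Jumada al-Thani 1348 AH.

20 Jumada al-Thani 1348 AH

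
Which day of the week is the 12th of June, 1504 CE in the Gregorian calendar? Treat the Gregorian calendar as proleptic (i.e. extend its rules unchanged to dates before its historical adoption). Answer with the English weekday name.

Sunday

Since JDN mod 7 = 6 (0 = Monday), the day is Sunday.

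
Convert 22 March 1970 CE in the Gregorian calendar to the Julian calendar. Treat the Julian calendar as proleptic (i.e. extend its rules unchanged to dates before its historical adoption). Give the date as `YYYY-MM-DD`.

At this point the Julian calendar is 13 days behind the Gregorian.
22 March 1970 Gregorian − 13 days → 9 March 1970 Julian.

1970-03-09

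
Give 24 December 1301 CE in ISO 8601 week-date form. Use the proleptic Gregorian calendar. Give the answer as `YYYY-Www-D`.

1301-W51-6

The weekday is Saturday (ISO weekday 6).
That Saturday belongs to ISO week 51 of ISO year 1301.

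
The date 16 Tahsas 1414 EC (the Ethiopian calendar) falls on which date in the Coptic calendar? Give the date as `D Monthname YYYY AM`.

16 Koiak 1138 AM

Both dates share Julian Day Number 2240424; in the Coptic calendar that is 16 Koiak 1138 AM.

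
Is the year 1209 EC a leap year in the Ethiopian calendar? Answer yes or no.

1209 mod 4 = 1; in the Ethiopian calendar a year is leap when year mod 4 = 3, so it is a common year.

no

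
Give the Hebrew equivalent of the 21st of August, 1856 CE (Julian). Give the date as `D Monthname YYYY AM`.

2 Elul 5616 AM

Julian Day Number of the source date = 2399195.
Converting JDN 2399195 to the Hebrew calendar gives 2 Elul 5616 AM.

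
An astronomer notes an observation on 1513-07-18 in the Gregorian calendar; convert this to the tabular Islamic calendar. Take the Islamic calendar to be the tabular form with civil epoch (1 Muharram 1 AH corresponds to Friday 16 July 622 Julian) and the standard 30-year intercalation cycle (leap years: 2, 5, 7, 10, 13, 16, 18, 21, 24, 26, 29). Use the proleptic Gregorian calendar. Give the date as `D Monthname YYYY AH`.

Both dates share Julian Day Number 2273870; in the tabular Islamic calendar that is 4 Jumada al-Awwal 919 AH.

4 Jumada al-Awwal 919 AH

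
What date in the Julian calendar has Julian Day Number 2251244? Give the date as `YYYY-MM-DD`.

1451-07-28

JDN 2251244 is 6 August 1451 in the proleptic Gregorian calendar.
In the Julian calendar that day is 1451-07-28.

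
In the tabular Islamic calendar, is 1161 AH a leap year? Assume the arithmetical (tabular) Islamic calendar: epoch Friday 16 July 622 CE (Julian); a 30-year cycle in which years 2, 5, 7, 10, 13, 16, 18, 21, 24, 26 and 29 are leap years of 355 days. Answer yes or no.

Year 1161 AH is year 21 of its 30-year cycle; leap positions are 2, 5, 7, 10, 13, 16, 18, 21, 24, 26, 29, so it is a leap year (355 days).

yes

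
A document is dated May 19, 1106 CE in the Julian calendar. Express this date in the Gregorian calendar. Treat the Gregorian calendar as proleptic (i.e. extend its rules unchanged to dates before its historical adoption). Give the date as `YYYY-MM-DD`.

1106-05-26

The Julian–Gregorian offset here is 7 days (Julian trailing).
19 May 1106 Julian + 7 days → 26 May 1106 Gregorian.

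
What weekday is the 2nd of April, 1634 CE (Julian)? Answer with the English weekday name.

This is JDN 2317968 (12 April 1634 Gregorian).
Since JDN mod 7 = 2 (0 = Monday), the day is Wednesday.

Wednesday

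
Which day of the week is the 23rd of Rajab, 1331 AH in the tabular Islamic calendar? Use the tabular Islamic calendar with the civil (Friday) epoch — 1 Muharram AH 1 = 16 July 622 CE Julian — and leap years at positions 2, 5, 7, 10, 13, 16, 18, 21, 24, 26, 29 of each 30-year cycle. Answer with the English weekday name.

Equivalently 28 June 1913 Gregorian, JDN 2419947.
2419947 ≡ 5 (mod 7); counting from Monday = 0 gives Saturday.

Saturday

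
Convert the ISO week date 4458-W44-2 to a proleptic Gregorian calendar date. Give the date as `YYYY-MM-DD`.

4458-10-29

ISO week 1 of 4458 is the week containing the first Thursday of 4458.
Week 44, day 2 (Tuesday) lands on 4458-10-29.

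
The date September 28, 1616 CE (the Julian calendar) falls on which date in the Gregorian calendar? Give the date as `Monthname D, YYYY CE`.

October 8, 1616 CE

At this point the Julian calendar is 10 days behind the Gregorian.
28 September 1616 Julian + 10 days → 8 October 1616 Gregorian.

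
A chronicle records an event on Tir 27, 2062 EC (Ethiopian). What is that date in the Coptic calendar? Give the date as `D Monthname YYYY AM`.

27 Tobi 1786 AM

Julian Day Number of the source date = 2477147.
Converting JDN 2477147 to the Coptic calendar gives 27 Tobi 1786 AM.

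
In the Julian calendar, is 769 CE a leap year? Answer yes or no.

769 mod 4 = 1, so it is a common year in the Julian calendar.

no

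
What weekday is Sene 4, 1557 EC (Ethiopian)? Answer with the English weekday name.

Tuesday

Equivalently 8 June 1565 Gregorian, JDN 2292823.
JDN 2292823 mod 7 = 1, and JDN 0 was a Monday, so this is a Tuesday.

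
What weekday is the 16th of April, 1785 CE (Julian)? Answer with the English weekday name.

Equivalently 27 April 1785 Gregorian, JDN 2373135.
2373135 ≡ 2 (mod 7); counting from Monday = 0 gives Wednesday.

Wednesday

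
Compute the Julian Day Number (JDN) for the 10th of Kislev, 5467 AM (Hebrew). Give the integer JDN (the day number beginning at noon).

2344483

In the Gregorian calendar the same day is 16 November 1706.
JDN 2451545 is 1 January 2000 CE (Gregorian); the target day is −107062 days from there, so JDN = 2344483.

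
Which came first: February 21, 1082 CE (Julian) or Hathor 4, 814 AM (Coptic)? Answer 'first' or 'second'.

first

The two dates have Julian Day Numbers 2116310 and 2122041 respectively.
Since 2116310 < 2122041, the first date comes first.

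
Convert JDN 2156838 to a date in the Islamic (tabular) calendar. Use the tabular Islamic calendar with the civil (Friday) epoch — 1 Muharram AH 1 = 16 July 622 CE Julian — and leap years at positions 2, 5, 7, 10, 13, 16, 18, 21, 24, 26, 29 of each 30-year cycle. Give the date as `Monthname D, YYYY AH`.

Safar 1, 589 AH

JDN 2156838 is 13 February 1193 in the proleptic Gregorian calendar.
In the tabular Islamic calendar that day is Safar 1, 589 AH.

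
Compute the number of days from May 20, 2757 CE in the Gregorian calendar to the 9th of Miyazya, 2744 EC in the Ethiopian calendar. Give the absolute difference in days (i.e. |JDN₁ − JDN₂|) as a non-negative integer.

First date → JDN 2728173; second date → JDN 2726320.
The interval is |2728173 − 2726320| = 1853 days.

1853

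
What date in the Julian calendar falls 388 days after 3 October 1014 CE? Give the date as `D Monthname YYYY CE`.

26 October 1015 CE

The starting date is JDN 2091697; 2091697 + 388 = 2092085.
JDN 2092085 corresponds to 26 October 1015 CE.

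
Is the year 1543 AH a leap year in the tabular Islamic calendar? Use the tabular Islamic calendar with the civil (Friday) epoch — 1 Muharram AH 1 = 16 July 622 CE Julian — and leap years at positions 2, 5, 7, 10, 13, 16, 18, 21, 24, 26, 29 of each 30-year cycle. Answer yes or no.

Year 1543 AH is year 13 of its 30-year cycle; leap positions are 2, 5, 7, 10, 13, 16, 18, 21, 24, 26, 29, so it is a leap year (355 days).

yes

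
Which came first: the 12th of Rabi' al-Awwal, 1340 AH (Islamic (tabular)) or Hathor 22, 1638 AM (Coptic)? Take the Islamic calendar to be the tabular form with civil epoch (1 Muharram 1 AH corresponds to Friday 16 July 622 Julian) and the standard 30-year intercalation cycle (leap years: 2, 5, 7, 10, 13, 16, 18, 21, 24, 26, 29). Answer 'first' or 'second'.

The two dates have Julian Day Numbers 2423007 and 2423025 respectively.
Since 2423007 < 2423025, the first date comes first.

first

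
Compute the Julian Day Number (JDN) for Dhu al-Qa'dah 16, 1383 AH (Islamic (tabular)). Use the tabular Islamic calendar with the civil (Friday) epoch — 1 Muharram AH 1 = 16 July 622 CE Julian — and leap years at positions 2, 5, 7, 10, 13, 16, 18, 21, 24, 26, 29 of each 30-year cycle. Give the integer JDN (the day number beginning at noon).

In the Gregorian calendar the same day is 30 March 1964.
JDN 2451545 is 1 January 2000 CE (Gregorian); the target day is −13060 days from there, so JDN = 2438485.

2438485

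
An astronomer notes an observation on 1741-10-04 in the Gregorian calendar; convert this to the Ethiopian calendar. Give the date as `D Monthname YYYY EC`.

26 Meskerem 1734 EC

Julian Day Number of the source date = 2357224.
Converting JDN 2357224 to the Ethiopian calendar gives 26 Meskerem 1734 EC.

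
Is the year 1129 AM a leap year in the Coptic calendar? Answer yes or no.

no

1129 mod 4 = 1; in the Coptic calendar a year is leap when year mod 4 = 3, so it is a common year.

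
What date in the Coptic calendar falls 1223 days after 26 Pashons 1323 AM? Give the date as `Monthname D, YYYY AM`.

Counting 1223 days forward from JDN 2308155 reaches JDN 2309378, which is Thout 28, 1327 AM.

Thout 28, 1327 AM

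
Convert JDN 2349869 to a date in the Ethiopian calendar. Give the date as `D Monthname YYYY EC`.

11 Nehase 1713 EC

JDN 2349869 is 15 August 1721 in the Gregorian calendar.
In the Ethiopian calendar that day is 11 Nehase 1713 EC.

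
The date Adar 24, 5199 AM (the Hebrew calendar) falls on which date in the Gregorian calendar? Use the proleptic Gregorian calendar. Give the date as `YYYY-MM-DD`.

Both dates share Julian Day Number 2246722; in the Gregorian calendar that is 20 March 1439 CE.

1439-03-20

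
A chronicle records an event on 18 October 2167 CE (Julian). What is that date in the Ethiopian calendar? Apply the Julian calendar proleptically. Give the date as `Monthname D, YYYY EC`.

Tikimt 20, 2160 EC

The source date corresponds to 1 November 2167 in the Gregorian calendar (JDN 2512845).
That day falls on 20 Tikimt 2160 EC in the Ethiopian calendar.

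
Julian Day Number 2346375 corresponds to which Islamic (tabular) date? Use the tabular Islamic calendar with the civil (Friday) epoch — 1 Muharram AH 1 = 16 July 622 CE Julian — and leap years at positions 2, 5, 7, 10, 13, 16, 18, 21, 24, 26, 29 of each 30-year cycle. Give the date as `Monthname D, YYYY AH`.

The Gregorian equivalent of JDN 2346375 is 21 January 1712.
In the tabular Islamic calendar that day is Dhu al-Hijjah 12, 1123 AH.

Dhu al-Hijjah 12, 1123 AH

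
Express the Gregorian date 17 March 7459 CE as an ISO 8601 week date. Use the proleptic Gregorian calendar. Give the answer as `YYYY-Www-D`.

7459-W11-4

The weekday is Thursday (ISO weekday 4).
That Thursday belongs to ISO week 11 of ISO year 7459.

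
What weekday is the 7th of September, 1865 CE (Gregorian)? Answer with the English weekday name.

Thursday

2402487 ≡ 3 (mod 7); counting from Monday = 0 gives Thursday.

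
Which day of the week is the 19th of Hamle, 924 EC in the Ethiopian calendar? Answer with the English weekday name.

In the proleptic Gregorian calendar this is 18 July 932 (JDN 2061665).
Since JDN mod 7 = 4 (0 = Monday), the day is Friday.

Friday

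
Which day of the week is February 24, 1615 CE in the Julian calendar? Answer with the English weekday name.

In the Gregorian calendar this is 6 March 1615 (JDN 2310991).
Since JDN mod 7 = 4 (0 = Monday), the day is Friday.

Friday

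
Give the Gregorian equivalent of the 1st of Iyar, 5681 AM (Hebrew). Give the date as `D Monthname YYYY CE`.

Julian Day Number of the source date = 2422819.
Converting JDN 2422819 to the Gregorian calendar gives 9 May 1921 CE.

9 May 1921 CE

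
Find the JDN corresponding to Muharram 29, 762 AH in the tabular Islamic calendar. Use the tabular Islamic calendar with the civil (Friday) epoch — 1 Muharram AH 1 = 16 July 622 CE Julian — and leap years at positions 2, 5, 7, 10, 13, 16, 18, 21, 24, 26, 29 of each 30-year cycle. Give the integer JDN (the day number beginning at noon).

2218141

In the proleptic Gregorian calendar the same day is 17 December 1360.
JDN 2299161 is 15 October 1582 CE (Gregorian); the target day is −81020 days from there, so JDN = 2218141.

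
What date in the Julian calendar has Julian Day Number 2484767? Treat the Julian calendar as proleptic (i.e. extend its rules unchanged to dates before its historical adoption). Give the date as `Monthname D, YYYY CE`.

JDN 2484767 is 16 December 2090 in the Gregorian calendar.
In the Julian calendar that day is December 3, 2090 CE.

December 3, 2090 CE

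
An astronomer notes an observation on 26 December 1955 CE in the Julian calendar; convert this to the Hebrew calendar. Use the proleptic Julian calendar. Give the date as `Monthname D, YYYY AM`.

The source date corresponds to 8 January 1956 in the Gregorian calendar (JDN 2435481).
That day falls on 24 Tevet 5716 AM in the Hebrew calendar.

Tevet 24, 5716 AM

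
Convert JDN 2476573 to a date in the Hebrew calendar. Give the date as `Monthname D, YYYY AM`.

Tammuz 10, 5828 AM

JDN 2476573 is 10 July 2068 in the Gregorian calendar.
In the Hebrew calendar that day is Tammuz 10, 5828 AM.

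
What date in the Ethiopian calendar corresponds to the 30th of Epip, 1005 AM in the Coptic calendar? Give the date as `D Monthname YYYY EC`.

30 Hamle 1281 EC

The source date corresponds to 31 July 1289 in the proleptic Gregorian calendar (JDN 2192070).
That day falls on 30 Hamle 1281 EC in the Ethiopian calendar.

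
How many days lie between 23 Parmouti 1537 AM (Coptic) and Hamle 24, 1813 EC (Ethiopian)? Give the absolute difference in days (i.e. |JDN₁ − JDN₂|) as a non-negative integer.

91

First date → JDN 2386286; second date → JDN 2386377.
The interval is |2386286 − 2386377| = 91 days.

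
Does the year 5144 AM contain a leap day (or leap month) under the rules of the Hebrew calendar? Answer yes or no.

yes

Hebrew year 5144 is year 14 of its 19-year Metonic cycle; leap years are at positions 3, 6, 8, 11, 14, 17, 19, so it is a leap year (13 months).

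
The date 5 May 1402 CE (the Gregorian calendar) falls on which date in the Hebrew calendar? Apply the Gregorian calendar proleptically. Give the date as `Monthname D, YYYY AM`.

Both dates share Julian Day Number 2233254; in the Hebrew calendar that is 23 Iyar 5162 AM.

Iyar 23, 5162 AM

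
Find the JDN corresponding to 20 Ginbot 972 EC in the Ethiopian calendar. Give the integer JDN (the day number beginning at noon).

In the proleptic Gregorian calendar the same day is 20 May 980.
JDN 2451545 is 1 January 2000 CE (Gregorian); the target day is −372407 days from there, so JDN = 2079138.

2079138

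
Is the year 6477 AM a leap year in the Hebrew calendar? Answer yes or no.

Hebrew year 6477 is year 17 of its 19-year Metonic cycle; leap years are at positions 3, 6, 8, 11, 14, 17, 19, so it is a leap year (13 months).

yes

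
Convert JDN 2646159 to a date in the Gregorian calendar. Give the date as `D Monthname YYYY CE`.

1 November 2532 CE

JDN 2451545 is 1 Jan 2000; 2646159 is +194614 days from there.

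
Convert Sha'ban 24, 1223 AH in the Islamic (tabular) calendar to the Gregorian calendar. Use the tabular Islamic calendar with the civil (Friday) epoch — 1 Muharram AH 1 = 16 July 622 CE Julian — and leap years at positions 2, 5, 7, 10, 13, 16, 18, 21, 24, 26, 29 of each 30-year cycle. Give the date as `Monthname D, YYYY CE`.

October 15, 1808 CE

Julian Day Number of the source date = 2381706.
Converting JDN 2381706 to the Gregorian calendar gives 15 October 1808 CE.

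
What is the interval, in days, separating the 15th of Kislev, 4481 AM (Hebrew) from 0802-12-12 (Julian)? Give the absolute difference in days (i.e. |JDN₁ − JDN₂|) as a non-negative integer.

First date → JDN 1984362; second date → JDN 2014334.
The interval is |1984362 − 2014334| = 29972 days.

29972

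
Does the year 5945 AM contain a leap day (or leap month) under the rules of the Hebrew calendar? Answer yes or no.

Hebrew year 5945 is year 17 of its 19-year Metonic cycle; leap years are at positions 3, 6, 8, 11, 14, 17, 19, so it is a leap year (13 months).

yes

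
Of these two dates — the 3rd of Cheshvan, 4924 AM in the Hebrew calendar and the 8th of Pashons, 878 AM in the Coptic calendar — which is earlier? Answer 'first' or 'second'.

second

The two dates have Julian Day Numbers 2146118 and 2145601 respectively.
Since 2145601 < 2146118, the second date comes first.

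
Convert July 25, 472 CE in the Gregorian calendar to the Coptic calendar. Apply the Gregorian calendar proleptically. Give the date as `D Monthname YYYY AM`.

30 Epip 188 AM

Both dates share Julian Day Number 1893661; in the Coptic calendar that is 30 Epip 188 AM.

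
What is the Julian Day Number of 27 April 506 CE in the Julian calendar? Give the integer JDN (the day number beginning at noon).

In the proleptic Gregorian calendar the same day is 29 April 506.
JDN 2451545 is 1 January 2000 CE (Gregorian); the target day is −545554 days from there, so JDN = 1905991.

1905991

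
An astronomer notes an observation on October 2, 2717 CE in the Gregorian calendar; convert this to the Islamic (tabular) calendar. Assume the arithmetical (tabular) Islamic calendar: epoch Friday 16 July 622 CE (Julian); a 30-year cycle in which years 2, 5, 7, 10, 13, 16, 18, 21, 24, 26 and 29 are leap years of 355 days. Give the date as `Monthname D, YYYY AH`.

Rajab 4, 2160 AH

Both dates share Julian Day Number 2713698; in the tabular Islamic calendar that is 4 Rajab 2160 AH.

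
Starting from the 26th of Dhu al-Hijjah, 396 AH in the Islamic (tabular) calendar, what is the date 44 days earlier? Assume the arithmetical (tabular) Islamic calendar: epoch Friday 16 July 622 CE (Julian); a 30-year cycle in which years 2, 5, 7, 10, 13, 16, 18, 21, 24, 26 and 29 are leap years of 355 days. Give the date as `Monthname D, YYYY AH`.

The starting date is JDN 2088765; 2088765 − 44 = 2088721.
JDN 2088721 corresponds to Dhu al-Qa'dah 12, 396 AH.

Dhu al-Qa'dah 12, 396 AH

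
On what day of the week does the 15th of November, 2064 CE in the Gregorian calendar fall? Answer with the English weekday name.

Saturday

2475240 ≡ 5 (mod 7); counting from Monday = 0 gives Saturday.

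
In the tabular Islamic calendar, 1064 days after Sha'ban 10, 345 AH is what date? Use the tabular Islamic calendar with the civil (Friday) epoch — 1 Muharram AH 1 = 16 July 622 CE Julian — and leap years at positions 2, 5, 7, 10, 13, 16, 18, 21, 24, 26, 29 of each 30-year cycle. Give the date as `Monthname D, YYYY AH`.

Sha'ban 11, 348 AH

JDN of Sha'ban 10, 345 AH = 2070558.
2070558 + 1064 = 2071622.
JDN 2071622 in the tabular Islamic calendar is Sha'ban 11, 348 AH.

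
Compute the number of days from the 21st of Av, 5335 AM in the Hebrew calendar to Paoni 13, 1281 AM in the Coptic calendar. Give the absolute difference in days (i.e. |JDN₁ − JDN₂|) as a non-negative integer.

3703

JDN of the first date = 2296535.
JDN of the second date = 2292832.
|2292832 − 2296535| = 3703.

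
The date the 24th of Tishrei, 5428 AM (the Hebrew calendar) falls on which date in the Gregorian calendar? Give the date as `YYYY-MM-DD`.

Julian Day Number of the source date = 2330204.
Converting JDN 2330204 to the Gregorian calendar gives 12 October 1667 CE.

1667-10-12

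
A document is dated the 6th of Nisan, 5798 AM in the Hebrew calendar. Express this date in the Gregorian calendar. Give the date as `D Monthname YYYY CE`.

Julian Day Number of the source date = 2465525.
Converting JDN 2465525 to the Gregorian calendar gives 11 April 2038 CE.

11 April 2038 CE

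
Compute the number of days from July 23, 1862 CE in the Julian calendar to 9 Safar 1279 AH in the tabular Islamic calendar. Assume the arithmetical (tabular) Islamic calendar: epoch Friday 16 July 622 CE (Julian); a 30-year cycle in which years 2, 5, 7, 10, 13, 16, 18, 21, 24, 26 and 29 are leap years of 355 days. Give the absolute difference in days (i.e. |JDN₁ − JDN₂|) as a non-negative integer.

First date → JDN 2401357; second date → JDN 2401359.
The interval is |2401357 − 2401359| = 2 days.

2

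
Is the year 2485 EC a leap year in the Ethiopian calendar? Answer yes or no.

2485 mod 4 = 1; in the Ethiopian calendar a year is leap when year mod 4 = 3, so it is a common year.

no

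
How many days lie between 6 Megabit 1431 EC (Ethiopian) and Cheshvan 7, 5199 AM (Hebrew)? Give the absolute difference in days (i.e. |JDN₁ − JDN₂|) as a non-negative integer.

JDN of the first date = 2246713.
JDN of the second date = 2246586.
|2246586 − 2246713| = 127.

127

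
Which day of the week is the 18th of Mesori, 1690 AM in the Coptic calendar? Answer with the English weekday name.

Saturday

This is JDN 2442284 (24 August 1974 Gregorian).
Since JDN mod 7 = 5 (0 = Monday), the day is Saturday.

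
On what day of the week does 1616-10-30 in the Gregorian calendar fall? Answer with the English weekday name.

Sunday

2311595 ≡ 6 (mod 7); counting from Monday = 0 gives Sunday.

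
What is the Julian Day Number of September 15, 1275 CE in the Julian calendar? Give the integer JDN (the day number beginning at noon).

Equivalently 22 September 1275 (proleptic Gregorian).
JDN 2451545 is 1 January 2000 CE (Gregorian); the target day is −264536 days from there, so JDN = 2187009.

2187009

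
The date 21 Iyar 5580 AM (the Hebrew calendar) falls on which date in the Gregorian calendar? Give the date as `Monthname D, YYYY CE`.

Julian Day Number of the source date = 2385926.
Converting JDN 2385926 to the Gregorian calendar gives 5 May 1820 CE.

May 5, 1820 CE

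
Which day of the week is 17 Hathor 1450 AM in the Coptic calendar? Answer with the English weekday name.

In the Gregorian calendar this is 24 November 1733 (JDN 2354353).
2354353 ≡ 1 (mod 7); counting from Monday = 0 gives Tuesday.

Tuesday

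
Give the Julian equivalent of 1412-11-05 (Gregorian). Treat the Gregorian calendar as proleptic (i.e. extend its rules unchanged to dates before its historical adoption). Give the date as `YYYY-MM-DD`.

For dates in this range the Gregorian date is 9 days ahead of the Julian.
5 November 1412 Gregorian − 9 days → 27 October 1412 Julian.

1412-10-27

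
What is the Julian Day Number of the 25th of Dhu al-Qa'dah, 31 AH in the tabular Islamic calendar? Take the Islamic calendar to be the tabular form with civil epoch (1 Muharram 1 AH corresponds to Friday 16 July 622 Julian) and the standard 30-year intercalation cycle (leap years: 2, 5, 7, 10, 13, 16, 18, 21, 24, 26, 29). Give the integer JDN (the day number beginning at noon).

Equivalently 11 July 652 (proleptic Gregorian).
JDN 2400001 is 17 November 1858 CE (Gregorian), MJD 0; the target day is −440611 days from there, so JDN = 1959390.

1959390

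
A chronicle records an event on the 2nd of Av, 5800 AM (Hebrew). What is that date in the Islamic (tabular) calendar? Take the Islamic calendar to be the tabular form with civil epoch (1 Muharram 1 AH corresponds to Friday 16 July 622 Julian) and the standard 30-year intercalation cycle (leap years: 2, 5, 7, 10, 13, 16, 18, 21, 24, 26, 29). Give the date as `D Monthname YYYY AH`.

The source date corresponds to 12 July 2040 in the Gregorian calendar (JDN 2466348).
That day falls on 2 Rajab 1462 AH in the tabular Islamic calendar.

2 Rajab 1462 AH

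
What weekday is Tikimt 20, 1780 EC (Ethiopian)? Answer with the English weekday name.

Monday

Equivalently 29 October 1787 Gregorian, JDN 2374050.
JDN 2374050 mod 7 = 0, and JDN 0 was a Monday, so this is a Monday.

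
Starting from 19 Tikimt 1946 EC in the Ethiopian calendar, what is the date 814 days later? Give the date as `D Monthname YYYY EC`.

Counting 814 days forward from JDN 2434680 reaches JDN 2435494, which is 12 Tir 1948 EC.

12 Tir 1948 EC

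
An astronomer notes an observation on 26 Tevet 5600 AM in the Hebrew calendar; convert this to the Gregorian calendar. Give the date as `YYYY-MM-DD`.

1840-01-02

Julian Day Number of the source date = 2393107.
Converting JDN 2393107 to the Gregorian calendar gives 2 January 1840 CE.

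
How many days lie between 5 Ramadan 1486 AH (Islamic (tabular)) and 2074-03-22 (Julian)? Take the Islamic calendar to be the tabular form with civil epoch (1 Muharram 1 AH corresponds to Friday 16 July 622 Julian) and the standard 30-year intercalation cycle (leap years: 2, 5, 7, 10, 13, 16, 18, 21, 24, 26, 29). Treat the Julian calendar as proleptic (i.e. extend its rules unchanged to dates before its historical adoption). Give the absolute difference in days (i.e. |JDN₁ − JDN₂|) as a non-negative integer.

JDN of the first date = 2474914.
JDN of the second date = 2478667.
|2478667 − 2474914| = 3753.

3753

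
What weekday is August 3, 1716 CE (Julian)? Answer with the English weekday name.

Equivalently 14 August 1716 Gregorian, JDN 2348042.
JDN 2348042 mod 7 = 4, and JDN 0 was a Monday, so this is a Friday.

Friday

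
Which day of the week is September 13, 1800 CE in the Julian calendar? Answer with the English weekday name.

In the Gregorian calendar this is 25 September 1800 (JDN 2378764).
JDN 2378764 mod 7 = 3, and JDN 0 was a Monday, so this is a Thursday.

Thursday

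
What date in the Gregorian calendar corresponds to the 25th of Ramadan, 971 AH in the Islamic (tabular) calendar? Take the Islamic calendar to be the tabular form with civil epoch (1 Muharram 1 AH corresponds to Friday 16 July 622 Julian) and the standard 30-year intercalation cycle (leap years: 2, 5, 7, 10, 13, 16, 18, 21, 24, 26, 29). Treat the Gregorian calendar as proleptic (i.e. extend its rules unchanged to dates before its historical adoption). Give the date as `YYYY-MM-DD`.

Both dates share Julian Day Number 2292436; in the Gregorian calendar that is 17 May 1564 CE.

1564-05-17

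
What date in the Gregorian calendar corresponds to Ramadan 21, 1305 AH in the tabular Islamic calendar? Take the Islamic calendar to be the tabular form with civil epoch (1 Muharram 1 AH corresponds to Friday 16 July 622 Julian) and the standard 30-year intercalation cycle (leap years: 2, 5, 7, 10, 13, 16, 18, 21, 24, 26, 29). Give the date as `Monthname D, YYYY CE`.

Julian Day Number of the source date = 2410790.
Converting JDN 2410790 to the Gregorian calendar gives 1 June 1888 CE.

June 1, 1888 CE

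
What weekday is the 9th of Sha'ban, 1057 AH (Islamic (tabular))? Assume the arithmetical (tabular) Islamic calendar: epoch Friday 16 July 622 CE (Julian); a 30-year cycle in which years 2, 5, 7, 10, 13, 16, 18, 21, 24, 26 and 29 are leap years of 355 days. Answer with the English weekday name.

In the Gregorian calendar this is 9 September 1647 (JDN 2322866).
Since JDN mod 7 = 0 (0 = Monday), the day is Monday.

Monday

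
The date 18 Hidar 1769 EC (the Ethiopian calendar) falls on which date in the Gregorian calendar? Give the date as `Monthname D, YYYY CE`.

Both dates share Julian Day Number 2370060; in the Gregorian calendar that is 25 November 1776 CE.

November 25, 1776 CE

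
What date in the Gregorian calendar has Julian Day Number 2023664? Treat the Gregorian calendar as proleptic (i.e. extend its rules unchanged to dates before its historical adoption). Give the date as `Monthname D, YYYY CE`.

JDN 2451545 is 1 Jan 2000; 2023664 is −427881 days from there.

July 2, 828 CE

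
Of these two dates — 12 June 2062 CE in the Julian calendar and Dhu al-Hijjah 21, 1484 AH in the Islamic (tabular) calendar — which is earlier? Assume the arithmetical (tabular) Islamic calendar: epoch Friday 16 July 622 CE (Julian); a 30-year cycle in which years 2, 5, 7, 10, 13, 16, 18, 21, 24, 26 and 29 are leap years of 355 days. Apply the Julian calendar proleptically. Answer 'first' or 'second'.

First date → JDN 2474366; second date → JDN 2474311.
JDN 2474311 < JDN 2474366, so the second date is earlier.

second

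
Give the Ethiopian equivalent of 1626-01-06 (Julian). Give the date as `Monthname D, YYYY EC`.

Tir 11, 1618 EC

The source date corresponds to 16 January 1626 in the Gregorian calendar (JDN 2314960).
That day falls on 11 Tir 1618 EC in the Ethiopian calendar.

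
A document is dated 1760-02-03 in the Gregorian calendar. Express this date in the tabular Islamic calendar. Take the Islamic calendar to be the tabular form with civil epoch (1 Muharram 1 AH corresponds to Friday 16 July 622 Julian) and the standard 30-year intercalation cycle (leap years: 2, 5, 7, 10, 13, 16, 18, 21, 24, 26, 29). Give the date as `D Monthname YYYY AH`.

Julian Day Number of the source date = 2363920.
Converting JDN 2363920 to the tabular Islamic calendar gives 15 Jumada al-Thani 1173 AH.

15 Jumada al-Thani 1173 AH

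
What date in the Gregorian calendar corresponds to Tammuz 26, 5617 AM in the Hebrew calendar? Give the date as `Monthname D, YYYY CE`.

Both dates share Julian Day Number 2399514; in the Gregorian calendar that is 18 July 1857 CE.

July 18, 1857 CE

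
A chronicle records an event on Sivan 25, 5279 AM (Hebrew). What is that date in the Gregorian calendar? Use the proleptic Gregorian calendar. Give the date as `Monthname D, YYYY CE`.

Julian Day Number of the source date = 2276017.
Converting JDN 2276017 to the Gregorian calendar gives 4 June 1519 CE.

June 4, 1519 CE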